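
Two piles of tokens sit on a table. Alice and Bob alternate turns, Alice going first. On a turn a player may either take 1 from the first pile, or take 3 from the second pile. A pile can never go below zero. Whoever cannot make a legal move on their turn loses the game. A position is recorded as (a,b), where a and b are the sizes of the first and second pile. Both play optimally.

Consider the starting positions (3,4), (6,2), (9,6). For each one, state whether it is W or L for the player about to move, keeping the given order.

Use the standard recursion: the mover loses at a terminal position; elsewhere, the mover wins exactly when some move hands the opponent an L position.
No move ever increases a pile, so every position that can arise here has a ≤ 9 and b ≤ 6; it is enough to label the cells with 0 ≤ a ≤ 9 and 0 ≤ b ≤ 6.
Every move lowers a or b (never raises either), so fill the grid row by row in increasing a, and left to right within a row: each cell's successors are then already labelled.
      b=0  b=1  b=2  b=3  b=4  b=5  b=6
a=0:    L    L    L    W    W    W    L
a=1:    W    W    W    L    L    L    W
a=2:    L    L    L    W    W    W    L
a=3:    W    W    W    L    L    L    W
a=4:    L    L    L    W    W    W    L
a=5:    W    W    W    L    L    L    W
a=6:    L    L    L    W    W    W    L
a=7:    W    W    W    L    L    L    W
a=8:    L    L    L    W    W    W    L
a=9:    W    W    W    L    L    L    W
Cells with no legal move (terminal, hence L): (0,0), (0,1), (0,2).
The remaining L cells, each justified by listing all of its moves:
(0,6): →(0,3)(W) only, which is W, so L
(1,3): →(0,3)(W), (1,0)(W) — all W, so L
(1,4): →(0,4)(W), (1,1)(W) — all W, so L
(1,5): →(0,5)(W), (1,2)(W) — all W, so L
(2,0): →(1,0)(W) only, which is W, so L
(2,1): →(1,1)(W) only, which is W, so L
(2,2): →(1,2)(W) only, which is W, so L
(2,6): →(1,6)(W), (2,3)(W) — all W, so L
(3,3): →(2,3)(W), (3,0)(W) — all W, so L
(3,4): →(2,4)(W), (3,1)(W) — all W, so L
(3,5): →(2,5)(W), (3,2)(W) — all W, so L
(4,0): →(3,0)(W) only, which is W, so L
(4,1): →(3,1)(W) only, which is W, so L
(4,2): →(3,2)(W) only, which is W, so L
(4,6): →(3,6)(W), (4,3)(W) — all W, so L
(5,3): →(4,3)(W), (5,0)(W) — all W, so L
(5,4): →(4,4)(W), (5,1)(W) — all W, so L
(5,5): →(4,5)(W), (5,2)(W) — all W, so L
(6,0): →(5,0)(W) only, which is W, so L
(6,1): →(5,1)(W) only, which is W, so L
(6,2): →(5,2)(W) only, which is W, so L
(6,6): →(5,6)(W), (6,3)(W) — all W, so L
(7,3): →(6,3)(W), (7,0)(W) — all W, so L
(7,4): →(6,4)(W), (7,1)(W) — all W, so L
(7,5): →(6,5)(W), (7,2)(W) — all W, so L
(8,0): →(7,0)(W) only, which is W, so L
(8,1): →(7,1)(W) only, which is W, so L
(8,2): →(7,2)(W) only, which is W, so L
(8,6): →(7,6)(W), (8,3)(W) — all W, so L
(9,3): →(8,3)(W), (9,0)(W) — all W, so L
(9,4): →(8,4)(W), (9,1)(W) — all W, so L
(9,5): →(8,5)(W), (9,2)(W) — all W, so L
Every other cell has at least one move into one of the L cells above, so it is W.
(3,4): one of the L cells justified above, so L
(6,2): one of the L cells justified above, so L
(9,6): the move to (8,6) reaches an L cell, so W

(3,4): L, (6,2): L, (9,6): W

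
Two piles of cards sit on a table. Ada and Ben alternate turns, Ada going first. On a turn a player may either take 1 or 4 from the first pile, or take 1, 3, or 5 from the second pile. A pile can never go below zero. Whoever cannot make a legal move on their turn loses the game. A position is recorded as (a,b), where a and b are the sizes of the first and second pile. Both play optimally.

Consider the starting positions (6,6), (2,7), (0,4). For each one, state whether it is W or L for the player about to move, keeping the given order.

(6,6): W, (2,7): W, (0,4): L

Label each position W (a win for the player to move) or L (a loss). A position with no legal move is L; any other position is W exactly when some move reaches an L, and L when every move reaches a W.
No move ever increases a pile, so every position that can arise here has a ≤ 6 and b ≤ 7; it is enough to label the cells with 0 ≤ a ≤ 6 and 0 ≤ b ≤ 7.
Every move lowers a or b (never raises either), so fill the grid row by row in increasing a, and left to right within a row: each cell's successors are then already labelled.
      b=0  b=1  b=2  b=3  b=4  b=5  b=6  b=7
a=0:    L    W    L    W    L    W    L    W
a=1:    W    L    W    L    W    L    W    L
a=2:    L    W    L    W    L    W    L    W
a=3:    W    L    W    L    W    L    W    L
a=4:    W    W    W    W    W    W    W    W
a=5:    L    W    L    W    L    W    L    W
a=6:    W    L    W    L    W    L    W    L
Cells with no legal move (terminal, hence L): (0,0).
The remaining L cells, each justified by listing all of its moves:
(0,2): the only move is to (0,1)(W), a W ⇒ L
(0,4): moves to (0,3)(W), (0,1)(W); every one is W ⇒ L
(0,6): moves to (0,5)(W), (0,3)(W), (0,1)(W); every one is W ⇒ L
(1,1): moves to (0,1)(W), (1,0)(W); every one is W ⇒ L
(1,3): moves to (0,3)(W), (1,2)(W), (1,0)(W); every one is W ⇒ L
(1,5): moves to (0,5)(W), (1,4)(W), (1,2)(W), (1,0)(W); every one is W ⇒ L
(1,7): moves to (0,7)(W), (1,6)(W), (1,4)(W), (1,2)(W); every one is W ⇒ L
(2,0): the only move is to (1,0)(W), a W ⇒ L
(2,2): moves to (1,2)(W), (2,1)(W); every one is W ⇒ L
(2,4): moves to (1,4)(W), (2,3)(W), (2,1)(W); every one is W ⇒ L
(2,6): moves to (1,6)(W), (2,5)(W), (2,3)(W), (2,1)(W); every one is W ⇒ L
(3,1): moves to (2,1)(W), (3,0)(W); every one is W ⇒ L
(3,3): moves to (2,3)(W), (3,2)(W), (3,0)(W); every one is W ⇒ L
(3,5): moves to (2,5)(W), (3,4)(W), (3,2)(W), (3,0)(W); every one is W ⇒ L
(3,7): moves to (2,7)(W), (3,6)(W), (3,4)(W), (3,2)(W); every one is W ⇒ L
(5,0): moves to (4,0)(W), (1,0)(W); every one is W ⇒ L
(5,2): moves to (4,2)(W), (1,2)(W), (5,1)(W); every one is W ⇒ L
(5,4): moves to (4,4)(W), (1,4)(W), (5,3)(W), (5,1)(W); every one is W ⇒ L
(5,6): moves to (4,6)(W), (1,6)(W), (5,5)(W), (5,3)(W), (5,1)(W); every one is W ⇒ L
(6,1): moves to (5,1)(W), (2,1)(W), (6,0)(W); every one is W ⇒ L
(6,3): moves to (5,3)(W), (2,3)(W), (6,2)(W), (6,0)(W); every one is W ⇒ L
(6,5): moves to (5,5)(W), (2,5)(W), (6,4)(W), (6,2)(W), (6,0)(W); every one is W ⇒ L
(6,7): moves to (5,7)(W), (2,7)(W), (6,6)(W), (6,4)(W), (6,2)(W); every one is W ⇒ L
Every other cell has at least one move into one of the L cells above, so it is W.
(6,6): the move to (5,6) reaches an L cell, so W
(2,7): the move to (1,7) reaches an L cell, so W
(0,4): one of the L cells justified above, so L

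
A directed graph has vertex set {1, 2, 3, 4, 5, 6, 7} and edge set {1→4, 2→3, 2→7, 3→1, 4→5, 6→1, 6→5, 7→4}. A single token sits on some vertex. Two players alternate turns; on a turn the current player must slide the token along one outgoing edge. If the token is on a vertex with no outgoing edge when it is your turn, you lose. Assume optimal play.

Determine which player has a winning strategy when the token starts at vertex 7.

The second player wins.

Positions with no move are L. A position that does have a move is losing for the player to move precisely when every available move leads to a winning position for the opponent. Fill in the labels:
Every edge goes from a vertex to one that appears earlier in the order 5, 4, 1, 3, 7, 2, 6, so processing vertices in that order labels each vertex after all of its successors.
5: no outgoing edge → L
4: →5(L), so W
1: →4(W) only, which is W, so L
3: →1(L), so W
7: →4(W) only, which is W, so L
2: →7(L), so W
6: →1(L), so W
Every move from 7 reaches a W position, so the mover loses.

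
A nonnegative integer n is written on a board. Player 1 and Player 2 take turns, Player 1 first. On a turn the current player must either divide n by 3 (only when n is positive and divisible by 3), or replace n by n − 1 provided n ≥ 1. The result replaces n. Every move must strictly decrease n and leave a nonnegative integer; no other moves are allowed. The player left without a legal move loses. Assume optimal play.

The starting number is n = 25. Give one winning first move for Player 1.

Move to 24.

Build the W/L table. Terminal = L. A non-terminal position is W if it has a move to some L; otherwise it is L.
n=0: no move → L
n=1: →0(L), so W
n=2: →1(W) only, which is W, so L
n=3: →2(L), so W
n=4: →3(W) only, which is W, so L
n=5: →4(L), so W
n=6: →2(L), so W
n=7: →6(W) only, which is W, so L
n=8: →7(L), so W
n=9: →3(W), 8(W) — all W, so L
n=10: →9(L), so W
n=11: →10(W) only, which is W, so L
n=12: →4(L), so W
n=13: →12(W) only, which is W, so L
n=14: →13(L), so W
n=15: →5(W), 14(W) — all W, so L
n=16: →15(L), so W
n=17: →16(W) only, which is W, so L
n=18: →17(L), so W
n=19: →18(W) only, which is W, so L
n=20: →19(L), so W
n=21: →7(L), so W
n=22: →21(W) only, which is W, so L
n=23: →22(L), so W
n=24: →8(W), 23(W) — all W, so L
n=25: →24(L), so W
From 25, the L positions reachable in one move are: 24.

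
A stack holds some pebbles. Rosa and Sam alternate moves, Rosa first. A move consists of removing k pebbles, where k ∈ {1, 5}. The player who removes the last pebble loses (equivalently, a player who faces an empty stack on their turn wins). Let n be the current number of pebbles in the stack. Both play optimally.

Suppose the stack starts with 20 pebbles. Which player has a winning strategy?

Rosa wins.

Use the standard recursion: the mover wins at a terminal position; elsewhere, the mover wins exactly when some move hands the opponent an L position.
n=0: no move; the opponent has just taken the last pebble and therefore loses → W
n=1: L (sole option 0(W) is W)
n=2: W (go to 1, an L position)
n=3: L (sole option 2(W) is W)
n=4: W (go to 3, an L position)
n=5: L (options 4(W), 0(W) are all W)
n=6: W (go to 5, an L position)
n=7: L (options 6(W), 2(W) are all W)
n=8: W (go to 7, an L position)
n=9: L (options 8(W), 4(W) are all W)
n=10: W (go to 9, an L position)
n=11: L (options 10(W), 6(W) are all W)
n=12: W (go to 11, an L position)
n=13: L (options 12(W), 8(W) are all W)
n=14: W (go to 13, an L position)
n=15: L (options 14(W), 10(W) are all W)
n=16: W (go to 15, an L position)
n=17: L (options 16(W), 12(W) are all W)
n=18: W (go to 17, an L position)
n=19: L (options 18(W), 14(W) are all W)
n=20: W (go to 19, an L position)
The starting position 20 is W: Rosa should remove 1, leaving 19, handing over an L position.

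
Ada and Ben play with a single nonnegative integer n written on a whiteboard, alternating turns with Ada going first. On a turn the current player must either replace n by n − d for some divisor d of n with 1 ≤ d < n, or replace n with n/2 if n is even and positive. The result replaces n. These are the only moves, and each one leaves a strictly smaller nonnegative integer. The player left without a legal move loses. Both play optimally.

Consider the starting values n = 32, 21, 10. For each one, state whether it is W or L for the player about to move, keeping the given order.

Compute win/loss labels from the base case upward. A position with no move is L. Any other position is W if it can reach an L in one move, else L.
n=0: no move → L
n=1: no move → L
n=2: can move to 1, which is L ⇒ W
n=3: the only move is to 2(W), a W ⇒ L
n=4: can move to 3, which is L ⇒ W
n=5: the only move is to 4(W), a W ⇒ L
n=6: can move to 3, which is L ⇒ W
n=7: the only move is to 6(W), a W ⇒ L
n=8: can move to 7, which is L ⇒ W
n=9: moves to 6(W), 8(W); every one is W ⇒ L
n=10: can move to 5, which is L ⇒ W
n=11: the only move is to 10(W), a W ⇒ L
n=12: can move to 9, which is L ⇒ W
n=13: the only move is to 12(W), a W ⇒ L
n=14: can move to 7, which is L ⇒ W
n=15: moves to 10(W), 12(W), 14(W); every one is W ⇒ L
n=16: can move to 15, which is L ⇒ W
n=17: the only move is to 16(W), a W ⇒ L
n=18: can move to 9, which is L ⇒ W
n=19: the only move is to 18(W), a W ⇒ L
n=20: can move to 15, which is L ⇒ W
n=21: moves to 14(W), 18(W), 20(W); every one is W ⇒ L
n=22: can move to 11, which is L ⇒ W
n=23: the only move is to 22(W), a W ⇒ L
n=24: can move to 21, which is L ⇒ W
n=25: moves to 20(W), 24(W); every one is W ⇒ L
n=26: can move to 13, which is L ⇒ W
n=27: moves to 18(W), 24(W), 26(W); every one is W ⇒ L
n=28: can move to 21, which is L ⇒ W
n=29: the only move is to 28(W), a W ⇒ L
n=30: can move to 15, which is L ⇒ W
n=31: the only move is to 30(W), a W ⇒ L
n=32: can move to 31, which is L ⇒ W

32: W, 21: L, 10: W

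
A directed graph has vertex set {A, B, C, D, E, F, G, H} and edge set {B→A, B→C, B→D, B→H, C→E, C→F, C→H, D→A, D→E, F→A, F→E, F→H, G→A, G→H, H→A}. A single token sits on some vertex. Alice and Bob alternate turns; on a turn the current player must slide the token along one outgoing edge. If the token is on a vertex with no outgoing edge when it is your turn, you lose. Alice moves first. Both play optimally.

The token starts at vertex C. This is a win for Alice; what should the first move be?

Positions with no move are L. A position that does have a move is losing for the player to move precisely when every available move leads to a winning position for the opponent. Fill in the labels:
Every edge goes from a vertex to one that appears earlier in the order A, E, H, F, C, G, D, B, so processing vertices in that order labels each vertex after all of its successors.
A: no outgoing edge → L
E: no outgoing edge → L
H: reaches L-position A → W
F: reaches L-position E → W
C: reaches L-position E → W
G: reaches L-position A → W
D: reaches L-position E → W
B: reaches L-position A → W
From C, the L positions reachable in one move are: E.

Move to E.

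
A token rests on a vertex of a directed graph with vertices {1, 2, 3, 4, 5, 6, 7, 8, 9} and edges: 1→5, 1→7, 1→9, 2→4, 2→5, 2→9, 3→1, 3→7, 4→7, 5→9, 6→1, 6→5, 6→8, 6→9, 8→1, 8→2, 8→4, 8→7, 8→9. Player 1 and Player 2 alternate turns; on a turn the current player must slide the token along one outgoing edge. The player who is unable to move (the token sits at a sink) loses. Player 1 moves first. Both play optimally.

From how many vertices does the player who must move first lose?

Label each position W (a win for the player to move) or L (a loss). A position with no legal move is L; any other position is W exactly when some move reaches an L, and L when every move reaches a W.
Every edge goes from a vertex to one that appears earlier in the order 9, 7, 5, 1, 3, 4, 2, 8, 6, so processing vertices in that order labels each vertex after all of its successors.
9: no outgoing edge → L
7: no outgoing edge → L
5: reaches L-position 9 → W
1: reaches L-position 7 → W
3: reaches L-position 7 → W
4: reaches L-position 7 → W
2: reaches L-position 9 → W
8: reaches L-position 7 → W
6: reaches L-position 9 → W
The L vertices are 7, 9; that is 2 in all.

2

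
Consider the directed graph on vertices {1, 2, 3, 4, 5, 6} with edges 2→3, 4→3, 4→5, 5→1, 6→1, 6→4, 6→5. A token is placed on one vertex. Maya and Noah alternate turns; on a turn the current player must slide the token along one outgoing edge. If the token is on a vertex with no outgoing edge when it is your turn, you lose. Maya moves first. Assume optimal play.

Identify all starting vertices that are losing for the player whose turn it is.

Label each position W (a win for the player to move) or L (a loss). A position with no legal move is L; any other position is W exactly when some move reaches an L, and L when every move reaches a W.
Every edge goes from a vertex to one that appears earlier in the order 1, 3, 2, 5, 4, 6, so processing vertices in that order labels each vertex after all of its successors.
1: no outgoing edge → L
3: no outgoing edge → L
2: can move to 3, which is L ⇒ W
5: can move to 1, which is L ⇒ W
4: can move to 3, which is L ⇒ W
6: can move to 1, which is L ⇒ W
Reading off the rows marked L gives the requested list; there are 2 such vertices.

1, 3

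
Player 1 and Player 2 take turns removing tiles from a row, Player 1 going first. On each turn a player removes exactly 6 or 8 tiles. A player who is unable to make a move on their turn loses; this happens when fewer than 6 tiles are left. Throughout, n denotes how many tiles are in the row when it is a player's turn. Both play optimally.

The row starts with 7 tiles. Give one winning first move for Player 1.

Remove 6, leaving 1.

Use the standard recursion: the mover loses at a terminal position; elsewhere, the mover wins exactly when some move hands the opponent an L position.
n=0: no move → L
n=1: no move → L
n=2: no move → L
n=3: no move → L
n=4: no move → L
n=5: no move → L
n=6: reaches L-position 0 → W
n=7: reaches L-position 1 → W
From 7, the L positions reachable in one move are: 1.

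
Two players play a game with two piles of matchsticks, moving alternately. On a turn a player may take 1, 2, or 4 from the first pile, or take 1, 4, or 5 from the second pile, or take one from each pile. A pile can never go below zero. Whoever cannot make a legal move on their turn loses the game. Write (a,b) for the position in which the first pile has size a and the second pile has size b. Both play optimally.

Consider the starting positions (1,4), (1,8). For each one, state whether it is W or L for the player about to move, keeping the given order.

Positions with no move are L. A position that does have a move is losing for the player to move precisely when every available move leads to a winning position for the opponent. Fill in the labels:
No move ever increases a pile, so every position that can arise here has a ≤ 1 and b ≤ 8; it is enough to label the cells with 0 ≤ a ≤ 1 and 0 ≤ b ≤ 8.
Every move lowers a or b (never raises either), so fill the grid row by row in increasing a, and left to right within a row: each cell's successors are then already labelled.
      b=0  b=1  b=2  b=3  b=4  b=5  b=6  b=7  b=8
a=0:    L    W    L    W    W    W    W    W    L
a=1:    W    W    W    W    L    W    L    W    W
Cells with no legal move (terminal, hence L): (0,0).
The remaining L cells, each justified by listing all of its moves:
(0,2): the only move is to (0,1)(W), a W ⇒ L
(0,8): moves to (0,7)(W), (0,4)(W), (0,3)(W); every one is W ⇒ L
(1,4): moves to (0,4)(W), (1,3)(W), (1,0)(W), (0,3)(W); every one is W ⇒ L
(1,6): moves to (0,6)(W), (1,5)(W), (1,2)(W), (1,1)(W), (0,5)(W); every one is W ⇒ L
Every other cell has at least one move into one of the L cells above, so it is W.
(1,4): one of the L cells justified above, so L
(1,8): the move to (0,8) reaches an L cell, so W

(1,4): L, (1,8): W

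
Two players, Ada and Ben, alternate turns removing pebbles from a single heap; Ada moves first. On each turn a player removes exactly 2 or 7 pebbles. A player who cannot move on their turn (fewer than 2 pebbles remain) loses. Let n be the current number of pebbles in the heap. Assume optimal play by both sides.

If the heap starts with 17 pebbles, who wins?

Ada wins.

Label each position W (a win for the player to move) or L (a loss). A position with no legal move is L; any other position is W exactly when some move reaches an L, and L when every move reaches a W.
n=0: no move → L
n=1: no move → L
n=2: W (go to 0, an L position)
n=3: W (go to 1, an L position)
n=4: L (sole option 2(W) is W)
n=5: L (sole option 3(W) is W)
n=6: W (go to 4, an L position)
n=7: W (go to 5, an L position)
n=8: W (go to 1, an L position)
n=9: L (options 7(W), 2(W) are all W)
n=10: L (options 8(W), 3(W) are all W)
n=11: W (go to 9, an L position)
n=12: W (go to 10, an L position)
n=13: L (options 11(W), 6(W) are all W)
n=14: L (options 12(W), 7(W) are all W)
n=15: W (go to 13, an L position)
n=16: W (go to 14, an L position)
n=17: W (go to 10, an L position)
From 17 Ada can remove 7, leaving 10, reaching an L position.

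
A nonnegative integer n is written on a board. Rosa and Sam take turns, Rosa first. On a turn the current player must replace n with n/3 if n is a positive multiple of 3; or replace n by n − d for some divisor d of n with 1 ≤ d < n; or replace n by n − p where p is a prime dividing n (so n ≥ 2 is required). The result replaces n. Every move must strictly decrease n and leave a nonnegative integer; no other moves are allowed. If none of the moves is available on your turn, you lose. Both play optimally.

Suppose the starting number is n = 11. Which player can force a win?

Compute win/loss labels from the base case upward. A position with no move is L. Any other position is W if it can reach an L in one move, else L.
n=0: no move → L
n=1: no move → L
n=2: →0(L), so W
n=3: →0(L), so W
n=4: →2(W), 3(W) — all W, so L
n=5: →0(L), so W
n=6: →4(L), so W
n=7: →0(L), so W
n=8: →4(L), so W
n=9: →3(W), 6(W), 8(W) — all W, so L
n=10: →9(L), so W
n=11: →0(L), so W
The starting position 11 is W: Rosa should move to 0, handing over an L position.

Rosa wins.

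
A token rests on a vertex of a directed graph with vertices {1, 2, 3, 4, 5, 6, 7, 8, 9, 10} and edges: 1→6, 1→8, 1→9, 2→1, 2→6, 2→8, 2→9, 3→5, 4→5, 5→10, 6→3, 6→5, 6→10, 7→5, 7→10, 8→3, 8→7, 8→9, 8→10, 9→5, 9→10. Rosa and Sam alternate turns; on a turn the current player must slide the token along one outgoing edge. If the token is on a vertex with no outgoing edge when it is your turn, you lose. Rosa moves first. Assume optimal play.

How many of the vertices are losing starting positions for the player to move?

Use the standard recursion: the mover loses at a terminal position; elsewhere, the mover wins exactly when some move hands the opponent an L position.
Every edge goes from a vertex to one that appears earlier in the order 10, 5, 7, 3, 6, 9, 8, 1, 4, 2, so processing vertices in that order labels each vertex after all of its successors.
10: no outgoing edge → L
5: reaches L-position 10 → W
7: reaches L-position 10 → W
3: only reaches 5(W), which is W → L
6: reaches L-position 3 → W
9: reaches L-position 10 → W
8: reaches L-position 3 → W
1: only reaches 8(W), 9(W), 6(W), all W → L
4: only reaches 5(W), which is W → L
2: reaches L-position 1 → W
The L vertices are 1, 3, 4, 10; that is 4 in all.

4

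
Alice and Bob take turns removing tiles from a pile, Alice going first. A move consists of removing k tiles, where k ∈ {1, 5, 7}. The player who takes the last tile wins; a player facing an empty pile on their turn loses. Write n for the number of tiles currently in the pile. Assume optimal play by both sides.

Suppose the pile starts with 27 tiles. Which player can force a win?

Alice wins.

Use the standard recursion: the mover loses at a terminal position; elsewhere, the mover wins exactly when some move hands the opponent an L position.
n=0: no move → L
n=1: reaches L-position 0 → W
n=2: only reaches 1(W), which is W → L
n=3: reaches L-position 2 → W
n=4: only reaches 3(W), which is W → L
n=5: reaches L-position 4 → W
n=6: only reaches 5(W), 1(W), all W → L
n=7: reaches L-position 6 → W
n=8: only reaches 7(W), 3(W), 1(W), all W → L
n=9: reaches L-position 8 → W
n=10: only reaches 9(W), 5(W), 3(W), all W → L
n=11: reaches L-position 10 → W
n=12: only reaches 11(W), 7(W), 5(W), all W → L
n=13: reaches L-position 12 → W
n=14: only reaches 13(W), 9(W), 7(W), all W → L
n=15: reaches L-position 14 → W
n=16: only reaches 15(W), 11(W), 9(W), all W → L
n=17: reaches L-position 16 → W
n=18: only reaches 17(W), 13(W), 11(W), all W → L
n=19: reaches L-position 18 → W
n=20: only reaches 19(W), 15(W), 13(W), all W → L
n=21: reaches L-position 20 → W
n=22: only reaches 21(W), 17(W), 15(W), all W → L
n=23: reaches L-position 22 → W
n=24: only reaches 23(W), 19(W), 17(W), all W → L
n=25: reaches L-position 24 → W
n=26: only reaches 25(W), 21(W), 19(W), all W → L
n=27: reaches L-position 26 → W
The starting position 27 is W: Alice should remove 1, leaving 26, handing over an L position.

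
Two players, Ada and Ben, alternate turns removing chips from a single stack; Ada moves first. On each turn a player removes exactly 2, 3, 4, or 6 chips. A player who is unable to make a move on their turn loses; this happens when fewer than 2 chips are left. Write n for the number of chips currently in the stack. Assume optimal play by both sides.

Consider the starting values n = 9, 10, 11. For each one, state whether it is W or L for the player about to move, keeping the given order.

Use the standard recursion: the mover loses at a terminal position; elsewhere, the mover wins exactly when some move hands the opponent an L position.
n=0: no move → L
n=1: no move → L
n=2: →0(L), so W
n=3: →1(L), so W
n=4: →1(L), so W
n=5: →1(L), so W
n=6: →0(L), so W
n=7: →1(L), so W
n=8: →6(W), 5(W), 4(W), 2(W) — all W, so L
n=9: →7(W), 6(W), 5(W), 3(W) — all W, so L
n=10: →8(L), so W
n=11: →9(L), so W

9: L, 10: W, 11: W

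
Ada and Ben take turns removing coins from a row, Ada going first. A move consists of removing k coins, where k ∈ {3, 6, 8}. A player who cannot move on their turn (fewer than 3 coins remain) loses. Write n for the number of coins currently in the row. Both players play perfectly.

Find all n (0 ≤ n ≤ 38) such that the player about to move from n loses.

0, 1, 2, 11, 12, 13, 22, 23, 24, 33, 34, 35

Work bottom-up. With no move the player to move loses. Otherwise the position is W if at least one move leads to an L position for the opponent, and L if every move leads to a W.
n=0: no move → L
n=1: no move → L
n=2: no move → L
n=3: W (go to 0, an L position)
n=4: W (go to 1, an L position)
n=5: W (go to 2, an L position)
n=6: W (go to 0, an L position)
n=7: W (go to 1, an L position)
n=8: W (go to 2, an L position)
n=9: W (go to 1, an L position)
n=10: W (go to 2, an L position)
n=11: L (options 8(W), 5(W), 3(W) are all W)
n=12: L (options 9(W), 6(W), 4(W) are all W)
n=13: L (options 10(W), 7(W), 5(W) are all W)
n=14: W (go to 11, an L position)
n=15: W (go to 12, an L position)
n=16: W (go to 13, an L position)
n=17: W (go to 11, an L position)
n=18: W (go to 12, an L position)
n=19: W (go to 13, an L position)
n=20: W (go to 12, an L position)
n=21: W (go to 13, an L position)
n=22: L (options 19(W), 16(W), 14(W) are all W)
n=23: L (options 20(W), 17(W), 15(W) are all W)
n=24: L (options 21(W), 18(W), 16(W) are all W)
n=25: W (go to 22, an L position)
n=26: W (go to 23, an L position)
n=27: W (go to 24, an L position)
n=28: W (go to 22, an L position)
n=29: W (go to 23, an L position)
n=30: W (go to 24, an L position)
n=31: W (go to 23, an L position)
n=32: W (go to 24, an L position)
n=33: L (options 30(W), 27(W), 25(W) are all W)
n=34: L (options 31(W), 28(W), 26(W) are all W)
n=35: L (options 32(W), 29(W), 27(W) are all W)
n=36: W (go to 33, an L position)
n=37: W (go to 34, an L position)
n=38: W (go to 35, an L position)
Reading off the rows marked L gives the requested list; there are 12 such values of n.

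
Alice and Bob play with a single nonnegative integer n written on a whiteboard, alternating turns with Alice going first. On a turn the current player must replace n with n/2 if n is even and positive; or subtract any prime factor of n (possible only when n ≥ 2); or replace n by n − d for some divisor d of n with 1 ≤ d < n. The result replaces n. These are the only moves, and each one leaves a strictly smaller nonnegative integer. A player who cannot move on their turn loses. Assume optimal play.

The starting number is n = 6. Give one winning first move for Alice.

Move to 4.

Use the standard recursion: the mover loses at a terminal position; elsewhere, the mover wins exactly when some move hands the opponent an L position.
n=0: no move → L
n=1: no move → L
n=2: →0(L), so W
n=3: →0(L), so W
n=4: →2(W), 3(W) — all W, so L
n=5: →0(L), so W
n=6: →4(L), so W
From 6, the L positions reachable in one move are: 4.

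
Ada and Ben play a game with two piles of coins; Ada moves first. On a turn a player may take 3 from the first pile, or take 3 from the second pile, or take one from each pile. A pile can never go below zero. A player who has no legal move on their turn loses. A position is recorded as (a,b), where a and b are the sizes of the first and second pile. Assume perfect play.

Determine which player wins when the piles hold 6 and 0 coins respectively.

Build the W/L table. Terminal = L. A non-terminal position is W if it has a move to some L; otherwise it is L.
No move ever increases a pile, so every position that can arise here has a ≤ 6 and b ≤ 0; it is enough to label the cells with 0 ≤ a ≤ 6 and 0 ≤ b ≤ 0.
Every move lowers a or b (never raises either), so fill the grid row by row in increasing a, and left to right within a row: each cell's successors are then already labelled.
      b=0
a=0:    L
a=1:    L
a=2:    L
a=3:    W
a=4:    W
a=5:    W
a=6:    L
Cells with no legal move (terminal, hence L): (0,0), (1,0), (2,0).
The remaining L cells, each justified by listing all of its moves:
(6,0): only reaches (3,0)(W), which is W → L
Every other cell has at least one move into one of the L cells above, so it is W.
The starting position (6,0) is L: whatever Ada does, the opponent receives a W position.

Ben wins.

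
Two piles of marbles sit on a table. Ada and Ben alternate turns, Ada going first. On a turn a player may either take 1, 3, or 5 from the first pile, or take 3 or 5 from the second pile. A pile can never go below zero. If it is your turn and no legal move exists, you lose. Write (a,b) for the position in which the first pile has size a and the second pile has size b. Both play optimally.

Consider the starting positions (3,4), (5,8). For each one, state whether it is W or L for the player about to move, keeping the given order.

(3,4): L, (5,8): W

Label each position W (a win for the player to move) or L (a loss). A position with no legal move is L; any other position is W exactly when some move reaches an L, and L when every move reaches a W.
No move ever increases a pile, so every position that can arise here has a ≤ 5 and b ≤ 8; it is enough to label the cells with 0 ≤ a ≤ 5 and 0 ≤ b ≤ 8.
Every move lowers a or b (never raises either), so fill the grid row by row in increasing a, and left to right within a row: each cell's successors are then already labelled.
      b=0  b=1  b=2  b=3  b=4  b=5  b=6  b=7  b=8
a=0:    L    L    L    W    W    W    W    W    L
a=1:    W    W    W    L    L    L    W    W    W
a=2:    L    L    L    W    W    W    W    W    L
a=3:    W    W    W    L    L    L    W    W    W
a=4:    L    L    L    W    W    W    W    W    L
a=5:    W    W    W    L    L    L    W    W    W
Cells with no legal move (terminal, hence L): (0,0), (0,1), (0,2).
The remaining L cells, each justified by listing all of its moves:
(0,8): moves to (0,5)(W), (0,3)(W); every one is W ⇒ L
(1,3): moves to (0,3)(W), (1,0)(W); every one is W ⇒ L
(1,4): moves to (0,4)(W), (1,1)(W); every one is W ⇒ L
(1,5): moves to (0,5)(W), (1,2)(W), (1,0)(W); every one is W ⇒ L
(2,0): the only move is to (1,0)(W), a W ⇒ L
(2,1): the only move is to (1,1)(W), a W ⇒ L
(2,2): the only move is to (1,2)(W), a W ⇒ L
(2,8): moves to (1,8)(W), (2,5)(W), (2,3)(W); every one is W ⇒ L
(3,3): moves to (2,3)(W), (0,3)(W), (3,0)(W); every one is W ⇒ L
(3,4): moves to (2,4)(W), (0,4)(W), (3,1)(W); every one is W ⇒ L
(3,5): moves to (2,5)(W), (0,5)(W), (3,2)(W), (3,0)(W); every one is W ⇒ L
(4,0): moves to (3,0)(W), (1,0)(W); every one is W ⇒ L
(4,1): moves to (3,1)(W), (1,1)(W); every one is W ⇒ L
(4,2): moves to (3,2)(W), (1,2)(W); every one is W ⇒ L
(4,8): moves to (3,8)(W), (1,8)(W), (4,5)(W), (4,3)(W); every one is W ⇒ L
(5,3): moves to (4,3)(W), (2,3)(W), (0,3)(W), (5,0)(W); every one is W ⇒ L
(5,4): moves to (4,4)(W), (2,4)(W), (0,4)(W), (5,1)(W); every one is W ⇒ L
(5,5): moves to (4,5)(W), (2,5)(W), (0,5)(W), (5,2)(W), (5,0)(W); every one is W ⇒ L
Every other cell has at least one move into one of the L cells above, so it is W.
(3,4): one of the L cells justified above, so L
(5,8): the move to (4,8) reaches an L cell, so W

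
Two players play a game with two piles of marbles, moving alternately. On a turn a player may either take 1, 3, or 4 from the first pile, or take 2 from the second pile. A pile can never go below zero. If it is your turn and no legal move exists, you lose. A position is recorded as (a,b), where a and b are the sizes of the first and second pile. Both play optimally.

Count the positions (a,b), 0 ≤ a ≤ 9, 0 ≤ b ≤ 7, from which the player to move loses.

28

Label each position W (a win for the player to move) or L (a loss). A position with no legal move is L; any other position is W exactly when some move reaches an L, and L when every move reaches a W.
Every move lowers a or b (never raises either), so fill the grid row by row in increasing a, and left to right within a row: each cell's successors are then already labelled.
      b=0  b=1  b=2  b=3  b=4  b=5  b=6  b=7
a=0:    L    L    W    W    L    L    W    W
a=1:    W    W    L    L    W    W    L    L
a=2:    L    L    W    W    L    L    W    W
a=3:    W    W    L    L    W    W    L    L
a=4:    W    W    W    W    W    W    W    W
a=5:    W    W    W    W    W    W    W    W
a=6:    W    W    W    W    W    W    W    W
a=7:    L    L    W    W    L    L    W    W
a=8:    W    W    L    L    W    W    L    L
a=9:    L    L    W    W    L    L    W    W
Cells with no legal move (terminal, hence L): (0,0), (0,1).
The remaining L cells, each justified by listing all of its moves:
(0,4): only reaches (0,2)(W), which is W → L
(0,5): only reaches (0,3)(W), which is W → L
(1,2): only reaches (0,2)(W), (1,0)(W), all W → L
(1,3): only reaches (0,3)(W), (1,1)(W), all W → L
(1,6): only reaches (0,6)(W), (1,4)(W), all W → L
(1,7): only reaches (0,7)(W), (1,5)(W), all W → L
(2,0): only reaches (1,0)(W), which is W → L
(2,1): only reaches (1,1)(W), which is W → L
(2,4): only reaches (1,4)(W), (2,2)(W), all W → L
(2,5): only reaches (1,5)(W), (2,3)(W), all W → L
(3,2): only reaches (2,2)(W), (0,2)(W), (3,0)(W), all W → L
(3,3): only reaches (2,3)(W), (0,3)(W), (3,1)(W), all W → L
(3,6): only reaches (2,6)(W), (0,6)(W), (3,4)(W), all W → L
(3,7): only reaches (2,7)(W), (0,7)(W), (3,5)(W), all W → L
(7,0): only reaches (6,0)(W), (4,0)(W), (3,0)(W), all W → L
(7,1): only reaches (6,1)(W), (4,1)(W), (3,1)(W), all W → L
(7,4): only reaches (6,4)(W), (4,4)(W), (3,4)(W), (7,2)(W), all W → L
(7,5): only reaches (6,5)(W), (4,5)(W), (3,5)(W), (7,3)(W), all W → L
(8,2): only reaches (7,2)(W), (5,2)(W), (4,2)(W), (8,0)(W), all W → L
(8,3): only reaches (7,3)(W), (5,3)(W), (4,3)(W), (8,1)(W), all W → L
(8,6): only reaches (7,6)(W), (5,6)(W), (4,6)(W), (8,4)(W), all W → L
(8,7): only reaches (7,7)(W), (5,7)(W), (4,7)(W), (8,5)(W), all W → L
(9,0): only reaches (8,0)(W), (6,0)(W), (5,0)(W), all W → L
(9,1): only reaches (8,1)(W), (6,1)(W), (5,1)(W), all W → L
(9,4): only reaches (8,4)(W), (6,4)(W), (5,4)(W), (9,2)(W), all W → L
(9,5): only reaches (8,5)(W), (6,5)(W), (5,5)(W), (9,3)(W), all W → L
Every other cell has at least one move into one of the L cells above, so it is W.
L cells per row: a=0: 4, a=1: 4, a=2: 4, a=3: 4, a=4: 0, a=5: 0, a=6: 0, a=7: 4, a=8: 4, a=9: 4; total 28.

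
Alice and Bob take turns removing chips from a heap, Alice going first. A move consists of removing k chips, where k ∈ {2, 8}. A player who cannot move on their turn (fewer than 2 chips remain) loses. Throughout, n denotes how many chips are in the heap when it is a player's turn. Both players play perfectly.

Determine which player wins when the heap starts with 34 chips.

Bob wins.

Compute win/loss labels from the base case upward. A position with no move is L. Any other position is W if it can reach an L in one move, else L.
n=0: no move → L
n=1: no move → L
n=2: reaches L-position 0 → W
n=3: reaches L-position 1 → W
n=4: only reaches 2(W), which is W → L
n=5: only reaches 3(W), which is W → L
n=6: reaches L-position 4 → W
n=7: reaches L-position 5 → W
n=8: reaches L-position 0 → W
n=9: reaches L-position 1 → W
n=10: only reaches 8(W), 2(W), all W → L
n=11: only reaches 9(W), 3(W), all W → L
n=12: reaches L-position 10 → W
n=13: reaches L-position 11 → W
n=14: only reaches 12(W), 6(W), all W → L
n=15: only reaches 13(W), 7(W), all W → L
n=16: reaches L-position 14 → W
n=17: reaches L-position 15 → W
n=18: reaches L-position 10 → W
n=19: reaches L-position 11 → W
n=20: only reaches 18(W), 12(W), all W → L
n=21: only reaches 19(W), 13(W), all W → L
n=22: reaches L-position 20 → W
n=23: reaches L-position 21 → W
n=24: only reaches 22(W), 16(W), all W → L
n=25: only reaches 23(W), 17(W), all W → L
n=26: reaches L-position 24 → W
n=27: reaches L-position 25 → W
n=28: reaches L-position 20 → W
n=29: reaches L-position 21 → W
n=30: only reaches 28(W), 22(W), all W → L
n=31: only reaches 29(W), 23(W), all W → L
n=32: reaches L-position 30 → W
n=33: reaches L-position 31 → W
n=34: only reaches 32(W), 26(W), all W → L
The starting position 34 is L: whatever Alice does, the opponent receives a W position.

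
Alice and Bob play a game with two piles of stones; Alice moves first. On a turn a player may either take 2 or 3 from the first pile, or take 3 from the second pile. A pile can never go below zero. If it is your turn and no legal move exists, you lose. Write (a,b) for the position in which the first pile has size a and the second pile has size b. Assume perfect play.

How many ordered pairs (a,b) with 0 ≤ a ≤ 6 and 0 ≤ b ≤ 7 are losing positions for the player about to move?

26

Classify positions by backward induction: terminal positions (no move available) are L. From any other position, the mover wins iff some move reaches an L.
Every move lowers a or b (never raises either), so fill the grid row by row in increasing a, and left to right within a row: each cell's successors are then already labelled.
      b=0  b=1  b=2  b=3  b=4  b=5  b=6  b=7
a=0:    L    L    L    W    W    W    L    L
a=1:    L    L    L    W    W    W    L    L
a=2:    W    W    W    L    L    L    W    W
a=3:    W    W    W    L    L    L    W    W
a=4:    W    W    W    W    W    W    W    W
a=5:    L    L    L    W    W    W    L    L
a=6:    L    L    L    W    W    W    L    L
Cells with no legal move (terminal, hence L): (0,0), (0,1), (0,2), (1,0), (1,1), (1,2).
The remaining L cells, each justified by listing all of its moves:
(0,6): →(0,3)(W) only, which is W, so L
(0,7): →(0,4)(W) only, which is W, so L
(1,6): →(1,3)(W) only, which is W, so L
(1,7): →(1,4)(W) only, which is W, so L
(2,3): →(0,3)(W), (2,0)(W) — all W, so L
(2,4): →(0,4)(W), (2,1)(W) — all W, so L
(2,5): →(0,5)(W), (2,2)(W) — all W, so L
(3,3): →(1,3)(W), (0,3)(W), (3,0)(W) — all W, so L
(3,4): →(1,4)(W), (0,4)(W), (3,1)(W) — all W, so L
(3,5): →(1,5)(W), (0,5)(W), (3,2)(W) — all W, so L
(5,0): →(3,0)(W), (2,0)(W) — all W, so L
(5,1): →(3,1)(W), (2,1)(W) — all W, so L
(5,2): →(3,2)(W), (2,2)(W) — all W, so L
(5,6): →(3,6)(W), (2,6)(W), (5,3)(W) — all W, so L
(5,7): →(3,7)(W), (2,7)(W), (5,4)(W) — all W, so L
(6,0): →(4,0)(W), (3,0)(W) — all W, so L
(6,1): →(4,1)(W), (3,1)(W) — all W, so L
(6,2): →(4,2)(W), (3,2)(W) — all W, so L
(6,6): →(4,6)(W), (3,6)(W), (6,3)(W) — all W, so L
(6,7): →(4,7)(W), (3,7)(W), (6,4)(W) — all W, so L
Every other cell has at least one move into one of the L cells above, so it is W.
L cells per row: a=0: 5, a=1: 5, a=2: 3, a=3: 3, a=4: 0, a=5: 5, a=6: 5; total 26.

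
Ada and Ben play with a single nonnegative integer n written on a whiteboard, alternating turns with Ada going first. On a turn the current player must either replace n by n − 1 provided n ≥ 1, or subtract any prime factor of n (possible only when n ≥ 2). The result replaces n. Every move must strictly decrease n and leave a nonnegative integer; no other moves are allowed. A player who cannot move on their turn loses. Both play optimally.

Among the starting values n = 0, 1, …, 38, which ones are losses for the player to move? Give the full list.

0, 4, 8, 12, 16, 20, 24, 28, 32, 36

Label each position W (a win for the player to move) or L (a loss). A position with no legal move is L; any other position is W exactly when some move reaches an L, and L when every move reaches a W.
n=0: no move → L
n=1: →0(L), so W
n=2: →0(L), so W
n=3: →0(L), so W
n=4: →2(W), 3(W) — all W, so L
n=5: →0(L), so W
n=6: →4(L), so W
n=7: →0(L), so W
n=8: →6(W), 7(W) — all W, so L
n=9: →8(L), so W
n=10: →8(L), so W
n=11: →0(L), so W
n=12: →9(W), 10(W), 11(W) — all W, so L
n=13: →0(L), so W
n=14: →12(L), so W
n=15: →12(L), so W
n=16: →14(W), 15(W) — all W, so L
n=17: →0(L), so W
n=18: →16(L), so W
n=19: →0(L), so W
n=20: →15(W), 18(W), 19(W) — all W, so L
n=21: →20(L), so W
n=22: →20(L), so W
n=23: →0(L), so W
n=24: →21(W), 22(W), 23(W) — all W, so L
n=25: →20(L), so W
n=26: →24(L), so W
n=27: →24(L), so W
n=28: →21(W), 26(W), 27(W) — all W, so L
n=29: →0(L), so W
n=30: →28(L), so W
n=31: →0(L), so W
n=32: →30(W), 31(W) — all W, so L
n=33: →32(L), so W
n=34: →32(L), so W
n=35: →28(L), so W
n=36: →33(W), 34(W), 35(W) — all W, so L
n=37: →0(L), so W
n=38: →36(L), so W
The losing starting values of n are exactly the entries labelled L in this table (10 of them).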